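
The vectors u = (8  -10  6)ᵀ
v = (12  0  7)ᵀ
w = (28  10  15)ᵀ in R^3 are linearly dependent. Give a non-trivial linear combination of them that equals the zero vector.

u - 3v + w = 0

Write the vectors as columns of a matrix and find a nonzero vector in its null space.
One solution (up to scaling) is (1, -3, 1).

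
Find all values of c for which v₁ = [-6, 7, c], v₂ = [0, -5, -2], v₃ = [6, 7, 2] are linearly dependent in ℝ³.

c = 18/5

The set is linearly dependent precisely when det[v₁; v₂; v₃] = 0.
Cofactor expansion gives det = 30*c - 108.
Solving 30*c - 108 = 0 yields c = 18/5.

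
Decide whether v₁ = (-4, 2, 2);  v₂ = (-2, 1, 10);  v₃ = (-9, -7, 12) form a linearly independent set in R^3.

linearly independent

Form the 3×3 matrix with these as columns; its determinant is -414.
A nonzero determinant means the columns are linearly independent.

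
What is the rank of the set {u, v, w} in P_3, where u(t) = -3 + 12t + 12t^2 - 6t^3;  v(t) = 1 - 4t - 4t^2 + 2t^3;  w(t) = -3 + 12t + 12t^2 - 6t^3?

Pass to coordinate vectors with respect to the basis {1, t, …, t^3}.
Row-reduce the 3×4 matrix with these as rows.
Reduction leaves 1 leading entry, giving rank 1.

rank 1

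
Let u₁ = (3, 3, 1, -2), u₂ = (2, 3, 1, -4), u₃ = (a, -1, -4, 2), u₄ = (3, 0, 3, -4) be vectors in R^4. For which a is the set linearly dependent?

a = -58/9

Dependence holds iff the 4×4 matrix [u₁ u₂ u₃ u₄] is singular.
Expanding, det = 18*a + 116.
This vanishes exactly when a = -58/9.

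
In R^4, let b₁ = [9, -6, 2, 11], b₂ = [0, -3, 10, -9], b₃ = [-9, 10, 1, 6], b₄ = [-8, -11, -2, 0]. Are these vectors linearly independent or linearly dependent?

linearly independent

Row-reduce the matrix whose columns are b₁, b₂, b₃, b₄.
The reduction yields 4 nonzero rows, so the rank is 4.
Since rank = 4 (the number of vectors), the set is linearly independent.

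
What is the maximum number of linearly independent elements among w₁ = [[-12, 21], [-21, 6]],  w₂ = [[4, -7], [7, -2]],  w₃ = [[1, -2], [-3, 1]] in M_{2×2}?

Use coordinates relative to {E₁₁, E₁₂, E₂₁, E₂₂}.
Row-reduce the 3×4 matrix with these as rows.
Reduction leaves 2 leading entries, giving rank 2.

2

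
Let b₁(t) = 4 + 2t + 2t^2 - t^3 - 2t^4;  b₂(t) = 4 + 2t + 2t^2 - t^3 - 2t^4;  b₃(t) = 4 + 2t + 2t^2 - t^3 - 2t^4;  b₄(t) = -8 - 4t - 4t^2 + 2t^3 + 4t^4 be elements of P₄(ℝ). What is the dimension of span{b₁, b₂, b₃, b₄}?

dim = 1

Represent each element by its coordinate vector in ℝ⁵.
Put the 5×4 matrix [b₁|b₂|b₃|b₄] into echelon form.
Reduction leaves 1 leading entry, giving rank 1.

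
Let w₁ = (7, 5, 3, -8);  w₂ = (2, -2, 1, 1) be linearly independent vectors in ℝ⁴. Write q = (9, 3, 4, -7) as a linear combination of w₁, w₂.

q = w₁ + w₂

Set up the augmented matrix [w₁ | w₂ | q] and row-reduce.
The system has the unique solution (a₁, a₂) = (1, 1).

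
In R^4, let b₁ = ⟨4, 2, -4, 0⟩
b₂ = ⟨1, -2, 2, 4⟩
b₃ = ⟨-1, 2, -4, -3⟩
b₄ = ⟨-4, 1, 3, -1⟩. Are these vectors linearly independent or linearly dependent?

Place the vectors as rows of a 4×4 matrix and reduce to echelon form.
The reduction yields 4 nonzero rows, so the rank is 4.
Since rank = 4 (the number of vectors), the set is linearly independent.

linearly independent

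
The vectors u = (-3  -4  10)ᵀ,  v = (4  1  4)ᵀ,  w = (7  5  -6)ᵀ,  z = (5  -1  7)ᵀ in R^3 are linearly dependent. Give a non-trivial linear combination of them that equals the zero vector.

u - v + w = 0

Write the vectors as columns of a matrix and find a nonzero vector in its null space.
A generator of the null space is (1, -1, 1, 0).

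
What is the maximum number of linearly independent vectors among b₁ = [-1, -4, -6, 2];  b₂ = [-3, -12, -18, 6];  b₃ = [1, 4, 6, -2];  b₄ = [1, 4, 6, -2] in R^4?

Apply Gaussian elimination to the matrix whose rows are b₁, b₂, b₃, b₄.
Exactly 1 pivot survives; hence the rank is 1.

1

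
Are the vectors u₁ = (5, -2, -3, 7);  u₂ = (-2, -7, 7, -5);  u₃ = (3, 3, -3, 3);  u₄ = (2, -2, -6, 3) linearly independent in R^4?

Row-reduce the matrix whose columns are u₁, u₂, u₃, u₄.
The reduction yields 4 nonzero rows, so the rank is 4.
Since rank = 4 (the number of vectors), the set is linearly independent.

linearly independent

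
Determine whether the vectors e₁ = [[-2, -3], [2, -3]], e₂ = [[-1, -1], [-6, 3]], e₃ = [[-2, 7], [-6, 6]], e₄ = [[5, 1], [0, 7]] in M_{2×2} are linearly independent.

Take coordinates with respect to the standard basis {E₁₁, E₁₂, E₂₁, E₂₂}.
Form the 4×4 matrix with these as columns; its determinant is -690.
A nonzero determinant means the columns are linearly independent.

linearly independent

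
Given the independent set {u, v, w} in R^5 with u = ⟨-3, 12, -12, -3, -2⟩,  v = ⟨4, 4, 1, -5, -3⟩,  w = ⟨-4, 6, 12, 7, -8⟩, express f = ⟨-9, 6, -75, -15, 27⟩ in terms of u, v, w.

Since u, v, w are independent, the coefficients expressing f are uniquely determined by a linear system.
Back-substitution yields (α₁, α₂, α₃) = (3, -3, -3).

f = 3u - 3v - 3w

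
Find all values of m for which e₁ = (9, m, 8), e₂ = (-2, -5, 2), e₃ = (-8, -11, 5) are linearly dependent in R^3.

The set is linearly dependent precisely when det[e₁; e₂; e₃] = 0.
Expanding, det = -6*m - 171.
Setting this to zero gives m = -57/2.

m = -57/2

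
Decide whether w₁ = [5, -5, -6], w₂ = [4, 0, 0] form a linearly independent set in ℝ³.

linearly independent

Place the vectors as rows of a 2×3 matrix and reduce to echelon form.
The reduction yields 2 nonzero rows, so the rank is 2.
Since rank = 2 (the number of vectors), the set is linearly independent.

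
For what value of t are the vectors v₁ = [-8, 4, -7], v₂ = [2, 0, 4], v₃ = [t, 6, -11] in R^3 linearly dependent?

t = -49/4

The vectors are dependent exactly when the determinant of the matrix with rows v₁, v₂, v₃ vanishes.
The determinant works out to 16*t + 196.
Setting this to zero gives t = -49/4.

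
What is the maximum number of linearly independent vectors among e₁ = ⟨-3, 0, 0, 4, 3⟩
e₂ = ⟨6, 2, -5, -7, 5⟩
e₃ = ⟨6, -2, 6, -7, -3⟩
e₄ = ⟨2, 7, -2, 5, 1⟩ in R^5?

4

Apply Gaussian elimination to the matrix whose rows are e₁, e₂, e₃, e₄.
Exactly 4 pivots survive; hence the rank is 4.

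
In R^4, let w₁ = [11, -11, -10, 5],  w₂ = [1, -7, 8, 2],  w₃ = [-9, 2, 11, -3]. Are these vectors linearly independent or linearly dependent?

linearly independent

Row-reduce the matrix whose columns are w₁, w₂, w₃.
The reduction yields 3 nonzero rows, so the rank is 3.
Since rank = 3 (the number of vectors), the set is linearly independent.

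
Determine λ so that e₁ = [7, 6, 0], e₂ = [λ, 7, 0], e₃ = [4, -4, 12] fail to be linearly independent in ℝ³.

The set is linearly dependent precisely when det[e₁; e₂; e₃] = 0.
The determinant works out to 588 - 72*λ.
Solving 588 - 72*λ = 0 yields λ = 49/6.

λ = 49/6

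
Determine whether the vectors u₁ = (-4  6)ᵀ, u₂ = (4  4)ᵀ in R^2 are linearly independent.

linearly independent

The matrix [u₁|u₂] has determinant -40.
A nonzero determinant means the columns are linearly independent.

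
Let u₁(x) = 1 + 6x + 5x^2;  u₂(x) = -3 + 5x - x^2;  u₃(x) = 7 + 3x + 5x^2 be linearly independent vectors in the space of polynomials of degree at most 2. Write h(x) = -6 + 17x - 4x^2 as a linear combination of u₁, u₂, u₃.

h = -u₁ + 4u₂ + u₃

Take coordinate vectors relative to {1, x, x^2}.
Write h = a₁u₁ + … + a₃u₃ and equate components.
Back-substitution yields (a₁, a₂, a₃) = (-1, 4, 1).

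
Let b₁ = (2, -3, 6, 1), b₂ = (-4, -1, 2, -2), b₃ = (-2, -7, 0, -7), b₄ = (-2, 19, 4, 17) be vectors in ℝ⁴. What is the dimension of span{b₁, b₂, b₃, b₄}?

Row-reduce the 4×4 matrix with these as rows.
Exactly 3 pivots survive; hence the rank is 3.

3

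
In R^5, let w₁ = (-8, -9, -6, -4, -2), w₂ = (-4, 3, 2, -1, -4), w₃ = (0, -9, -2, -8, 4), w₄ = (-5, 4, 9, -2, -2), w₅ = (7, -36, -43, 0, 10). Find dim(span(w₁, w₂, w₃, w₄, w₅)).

4

Row-reduce the 5×5 matrix with these as rows.
Exactly 4 pivots survive; hence the rank is 4.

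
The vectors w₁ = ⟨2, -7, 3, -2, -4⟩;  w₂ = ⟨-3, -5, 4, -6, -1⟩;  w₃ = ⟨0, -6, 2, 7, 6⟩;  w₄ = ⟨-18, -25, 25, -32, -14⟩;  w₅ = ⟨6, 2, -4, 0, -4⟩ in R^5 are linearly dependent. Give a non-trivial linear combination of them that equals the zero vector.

Set up α₁w₁ + … + α₅w₅ = 0 and solve the homogeneous system.
A generator of the null space is (3, 2, -2, -1, -3).

3w₁ + 2w₂ - 2w₃ - w₄ - 3w₅ = 0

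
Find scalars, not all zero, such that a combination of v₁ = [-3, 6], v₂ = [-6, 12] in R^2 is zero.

2v₁ - v₂ = 0

Row-reduce the matrix with v₁, v₂ as columns; the null space gives the coefficients.
A generator of the null space is (2, -1).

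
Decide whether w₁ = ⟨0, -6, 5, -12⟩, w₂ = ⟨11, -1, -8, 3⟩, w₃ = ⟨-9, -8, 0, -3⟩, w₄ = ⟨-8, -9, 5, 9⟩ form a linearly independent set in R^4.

The matrix [w₁|w₂|w₃|w₄] has determinant -18027.
A nonzero determinant means the columns are linearly independent.

linearly independent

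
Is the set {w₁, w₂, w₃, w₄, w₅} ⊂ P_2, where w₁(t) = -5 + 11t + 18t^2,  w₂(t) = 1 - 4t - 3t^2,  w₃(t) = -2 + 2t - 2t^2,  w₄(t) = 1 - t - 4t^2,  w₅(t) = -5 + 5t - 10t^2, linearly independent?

linearly dependent

Write each element as a coordinate vector in ℝ³ using {1, t, t^2}.
There are 5 vectors in a 3-dimensional space, so they cannot be linearly independent.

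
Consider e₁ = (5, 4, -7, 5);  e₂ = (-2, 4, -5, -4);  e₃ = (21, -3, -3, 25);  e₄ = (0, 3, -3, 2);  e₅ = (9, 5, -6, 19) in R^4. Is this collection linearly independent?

There are 5 vectors in a 4-dimensional space, so they cannot be linearly independent.

linearly dependent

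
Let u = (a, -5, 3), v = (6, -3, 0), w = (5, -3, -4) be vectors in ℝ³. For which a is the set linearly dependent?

Dependence holds iff the 3×3 matrix [u v w] is singular.
Expanding, det = 12*a - 129.
This vanishes exactly when a = 43/4.

a = 43/4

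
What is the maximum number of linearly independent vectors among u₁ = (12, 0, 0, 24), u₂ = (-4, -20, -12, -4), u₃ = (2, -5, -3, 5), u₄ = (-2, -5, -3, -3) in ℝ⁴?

2

Form the matrix with u₁, u₂, u₃, u₄ as columns and reduce.
There are 2 pivot columns, so rank = 2.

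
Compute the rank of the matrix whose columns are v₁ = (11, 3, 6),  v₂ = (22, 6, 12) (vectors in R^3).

Form the matrix with v₁, v₂ as columns and reduce.
Exactly 1 pivot survives; hence the rank is 1.

rank 1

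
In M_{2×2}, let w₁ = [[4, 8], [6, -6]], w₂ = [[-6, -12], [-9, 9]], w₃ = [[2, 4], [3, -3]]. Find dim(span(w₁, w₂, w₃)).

1

Represent each element by its coordinate vector in ℝ⁴.
Apply Gaussian elimination to the matrix whose rows are w₁, w₂, w₃.
Reduction leaves 1 leading entry, giving rank 1.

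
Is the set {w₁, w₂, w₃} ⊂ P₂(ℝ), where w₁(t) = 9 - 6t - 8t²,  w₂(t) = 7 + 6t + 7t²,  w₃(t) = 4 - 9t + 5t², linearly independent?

linearly independent

Write each element as a coordinate vector in ℝ³ using {1, t, t²}.
Row-reduce the matrix whose columns are w₁, w₂, w₃.
The reduction yields 3 nonzero rows, so the rank is 3.
Since rank = 3 (the number of vectors), the set is linearly independent.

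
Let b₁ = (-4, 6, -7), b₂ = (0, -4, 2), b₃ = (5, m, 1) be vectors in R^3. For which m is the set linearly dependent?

m = 8

The vectors are dependent exactly when the determinant of the matrix with rows b₁, b₂, b₃ vanishes.
The determinant works out to 8*m - 64.
Setting this to zero gives m = 8.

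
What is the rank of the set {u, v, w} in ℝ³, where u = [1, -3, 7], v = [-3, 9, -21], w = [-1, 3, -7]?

Form the matrix with u, v, w as columns and reduce.
There is 1 pivot column, so rank = 1.

rank 1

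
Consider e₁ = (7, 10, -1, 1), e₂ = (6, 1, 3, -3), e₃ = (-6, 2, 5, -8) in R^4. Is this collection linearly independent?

linearly independent

Row-reduce the matrix whose columns are e₁, e₂, e₃.
The reduction yields 3 nonzero rows, so the rank is 3.
Since rank = 3 (the number of vectors), the set is linearly independent.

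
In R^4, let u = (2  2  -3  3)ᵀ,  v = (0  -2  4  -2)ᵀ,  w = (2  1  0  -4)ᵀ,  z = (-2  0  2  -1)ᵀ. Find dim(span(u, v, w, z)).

Form the matrix with u, v, w, z as columns and reduce.
There are 4 pivot columns, so rank = 4.

dim = 4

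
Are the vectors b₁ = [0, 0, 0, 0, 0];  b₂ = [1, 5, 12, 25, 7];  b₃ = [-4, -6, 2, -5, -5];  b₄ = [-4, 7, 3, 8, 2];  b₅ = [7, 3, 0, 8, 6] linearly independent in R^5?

linearly dependent

One of the vectors is the zero vector, so the set is linearly dependent.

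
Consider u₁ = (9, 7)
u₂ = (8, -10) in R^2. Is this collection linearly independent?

linearly independent

Form the 2×2 matrix with these as columns; its determinant is -146.
A nonzero determinant means the columns are linearly independent.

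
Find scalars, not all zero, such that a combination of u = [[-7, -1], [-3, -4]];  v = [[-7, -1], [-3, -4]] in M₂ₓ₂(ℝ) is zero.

u - v = 0

Take coordinates with respect to {E₁₁, E₁₂, E₂₁, E₂₂}.
Solve the homogeneous system with u, v as columns by row-reducing the coefficient matrix.
One solution (up to scaling) is (1, -1).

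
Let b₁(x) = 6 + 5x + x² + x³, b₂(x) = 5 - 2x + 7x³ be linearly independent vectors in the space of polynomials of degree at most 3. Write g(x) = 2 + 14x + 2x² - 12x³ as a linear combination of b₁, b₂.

Identify each element with its coordinate vector in ℝ⁴ via {1, x, …, x³}.
Since b₁, b₂ are independent, the coefficients expressing g are uniquely determined by a linear system.
Back-substitution yields (a₁, a₂) = (2, -2).

g = 2b₁ - 2b₂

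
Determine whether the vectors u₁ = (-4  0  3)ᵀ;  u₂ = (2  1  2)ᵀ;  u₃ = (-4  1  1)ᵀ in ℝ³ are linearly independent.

The matrix [u₁|u₂|u₃] has determinant 22.
A nonzero determinant means the columns are linearly independent.

linearly independent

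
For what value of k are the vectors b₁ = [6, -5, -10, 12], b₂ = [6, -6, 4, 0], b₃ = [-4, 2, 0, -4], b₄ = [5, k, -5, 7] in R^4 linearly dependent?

Place the vectors as rows of a 4×4 matrix; dependence ⇔ determinant zero.
The determinant works out to -144*k - 656.
Solving -144*k - 656 = 0 yields k = -41/9.

k = -41/9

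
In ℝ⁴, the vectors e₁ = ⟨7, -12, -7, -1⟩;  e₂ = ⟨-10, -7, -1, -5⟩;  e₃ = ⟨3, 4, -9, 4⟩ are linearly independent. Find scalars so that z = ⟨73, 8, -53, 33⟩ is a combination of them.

Since e₁, e₂, e₃ are independent, the coefficients expressing z are uniquely determined by a linear system.
Row-reducing the augmented matrix gives the unique coefficients (α₁, α₂, α₃) = (3, -4, 4).

z = 3e₁ - 4e₂ + 4e₃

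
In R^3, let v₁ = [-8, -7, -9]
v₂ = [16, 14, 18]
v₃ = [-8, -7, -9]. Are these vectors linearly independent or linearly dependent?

The matrix [v₁|v₂|v₃] has determinant 0.
A zero determinant means the columns are linearly dependent.

linearly dependent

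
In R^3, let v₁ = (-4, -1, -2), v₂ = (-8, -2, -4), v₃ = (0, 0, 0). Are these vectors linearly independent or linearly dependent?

linearly dependent

One of the vectors is the zero vector, so the set is linearly dependent.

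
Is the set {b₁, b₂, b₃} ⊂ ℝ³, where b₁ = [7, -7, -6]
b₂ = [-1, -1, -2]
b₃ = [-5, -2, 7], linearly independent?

The matrix [b₁|b₂|b₃] has determinant -178.
A nonzero determinant means the columns are linearly independent.

linearly independent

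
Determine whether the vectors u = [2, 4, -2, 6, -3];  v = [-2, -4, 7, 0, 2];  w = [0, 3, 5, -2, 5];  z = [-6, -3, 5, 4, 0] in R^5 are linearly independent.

Row-reduce the matrix whose columns are u, v, w, z.
The reduction yields 4 nonzero rows, so the rank is 4.
Since rank = 4 (the number of vectors), the set is linearly independent.

linearly independent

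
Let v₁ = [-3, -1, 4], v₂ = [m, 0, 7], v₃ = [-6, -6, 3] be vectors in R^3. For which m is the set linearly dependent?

m = -4

Dependence holds iff the 3×3 matrix [v₁ v₂ v₃] is singular.
Expanding, det = -21*m - 84.
This vanishes exactly when m = -4.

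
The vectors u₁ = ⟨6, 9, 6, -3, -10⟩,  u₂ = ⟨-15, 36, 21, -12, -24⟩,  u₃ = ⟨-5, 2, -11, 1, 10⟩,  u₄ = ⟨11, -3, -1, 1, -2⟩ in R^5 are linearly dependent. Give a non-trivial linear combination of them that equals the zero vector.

3u₁ - u₂ - 3u₄ = 0

Solve the homogeneous system with u₁, u₂, u₃, u₄ as columns by row-reducing the coefficient matrix.
A generator of the null space is (3, -1, 0, -3).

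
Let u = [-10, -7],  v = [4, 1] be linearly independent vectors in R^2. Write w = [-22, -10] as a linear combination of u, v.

Write w = c₁u + c₂v and equate components.
Back-substitution yields (c₁, c₂) = (1, -3).

w = u - 3v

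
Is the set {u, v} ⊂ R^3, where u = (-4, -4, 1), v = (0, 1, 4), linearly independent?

linearly independent

Place the vectors as rows of a 2×3 matrix and reduce to echelon form.
The reduction yields 2 nonzero rows, so the rank is 2.
Since rank = 2 (the number of vectors), the set is linearly independent.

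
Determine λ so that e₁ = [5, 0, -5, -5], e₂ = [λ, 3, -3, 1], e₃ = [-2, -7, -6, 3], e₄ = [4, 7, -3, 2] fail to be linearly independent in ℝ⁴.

λ = 5/2

The vectors are dependent exactly when the determinant of the matrix with rows e₁, e₂, e₃, e₄ vanishes.
The determinant works out to 490*λ - 1225.
Solving 490*λ - 1225 = 0 yields λ = 5/2.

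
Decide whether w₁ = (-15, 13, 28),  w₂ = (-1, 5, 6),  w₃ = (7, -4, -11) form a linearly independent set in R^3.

linearly dependent

Row-reduce the matrix whose columns are w₁, w₂, w₃.
The reduction yields 2 nonzero rows, so the rank is 2.
Since rank 2 < 3, the set is linearly dependent.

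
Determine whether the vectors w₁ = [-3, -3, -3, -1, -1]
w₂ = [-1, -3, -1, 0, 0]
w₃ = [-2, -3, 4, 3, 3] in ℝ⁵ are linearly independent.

linearly independent

Place the vectors as rows of a 3×5 matrix and reduce to echelon form.
The reduction yields 3 nonzero rows, so the rank is 3.
Since rank = 3 (the number of vectors), the set is linearly independent.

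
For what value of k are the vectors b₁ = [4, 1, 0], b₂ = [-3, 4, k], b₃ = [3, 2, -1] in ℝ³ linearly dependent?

Dependence holds iff the 3×3 matrix [b₁ b₂ b₃] is singular.
The determinant works out to -5*k - 19.
Solving -5*k - 19 = 0 yields k = -19/5.

k = -19/5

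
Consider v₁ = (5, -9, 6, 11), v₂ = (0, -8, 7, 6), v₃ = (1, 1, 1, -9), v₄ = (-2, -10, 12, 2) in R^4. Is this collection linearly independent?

linearly independent

Form the 4×4 matrix with these as columns; its determinant is -568.
A nonzero determinant means the columns are linearly independent.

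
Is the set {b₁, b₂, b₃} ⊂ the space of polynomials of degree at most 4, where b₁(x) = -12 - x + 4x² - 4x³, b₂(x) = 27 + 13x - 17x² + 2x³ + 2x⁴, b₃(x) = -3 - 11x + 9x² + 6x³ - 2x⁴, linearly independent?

linearly dependent

Write each element as a coordinate vector in ℝ⁵ using {1, x, …, x⁴}.
Row-reduce the matrix whose columns are b₁, b₂, b₃.
The reduction yields 2 nonzero rows, so the rank is 2.
Since rank 2 < 3, the set is linearly dependent.
Indeed 2b₁ + b₂ + b₃ = 0.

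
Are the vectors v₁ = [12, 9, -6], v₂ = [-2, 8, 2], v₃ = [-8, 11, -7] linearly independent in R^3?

Place the vectors as rows of a 3×3 matrix and reduce to echelon form.
The reduction yields 3 nonzero rows, so the rank is 3.
Since rank = 3 (the number of vectors), the set is linearly independent.

linearly independent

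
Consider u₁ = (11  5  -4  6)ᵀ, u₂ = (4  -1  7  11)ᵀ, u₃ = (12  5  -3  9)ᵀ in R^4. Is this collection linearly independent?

Row-reduce the matrix whose columns are u₁, u₂, u₃.
The reduction yields 3 nonzero rows, so the rank is 3.
Since rank = 3 (the number of vectors), the set is linearly independent.

linearly independent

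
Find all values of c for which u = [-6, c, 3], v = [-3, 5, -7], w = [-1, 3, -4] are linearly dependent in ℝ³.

c = -18/5

Place the vectors as rows of a 3×3 matrix; dependence ⇔ determinant zero.
Cofactor expansion gives det = -5*c - 18.
Setting this to zero gives c = -18/5.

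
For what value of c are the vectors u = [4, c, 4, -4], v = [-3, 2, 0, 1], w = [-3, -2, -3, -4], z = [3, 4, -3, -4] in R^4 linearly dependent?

c = -44

Place the vectors as rows of a 4×4 matrix; dependence ⇔ determinant zero.
Expanding, det = -18*c - 792.
Solving -18*c - 792 = 0 yields c = -44.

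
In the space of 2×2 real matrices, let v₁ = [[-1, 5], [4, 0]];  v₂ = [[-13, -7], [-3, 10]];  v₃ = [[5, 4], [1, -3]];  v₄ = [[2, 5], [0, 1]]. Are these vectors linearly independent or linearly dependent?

linearly dependent

Write each element as a coordinate vector in ℝ⁴ using {E₁₁, E₁₂, E₂₁, E₂₂}.
Form the 4×4 matrix with these as columns; its determinant is 0.
A zero determinant means the columns are linearly dependent.
Indeed v₂ + 3v₃ - v₄ = 0.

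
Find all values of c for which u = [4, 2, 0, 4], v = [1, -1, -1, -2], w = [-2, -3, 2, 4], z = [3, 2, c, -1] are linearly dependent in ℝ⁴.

c = -4/3

The vectors are dependent exactly when the determinant of the matrix with rows u, v, w, z vanishes.
Expanding, det = 60*c + 80.
This vanishes exactly when c = -4/3.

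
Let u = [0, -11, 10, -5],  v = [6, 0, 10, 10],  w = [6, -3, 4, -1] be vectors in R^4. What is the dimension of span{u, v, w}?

dim = 3

Row-reduce the 3×4 matrix with these as rows.
Exactly 3 pivots survive; hence the rank is 3.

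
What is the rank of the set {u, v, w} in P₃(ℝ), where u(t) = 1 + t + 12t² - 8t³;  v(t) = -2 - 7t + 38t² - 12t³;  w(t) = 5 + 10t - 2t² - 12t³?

2

Represent each element by its coordinate vector in ℝ⁴.
Apply Gaussian elimination to the matrix whose rows are u, v, w.
Exactly 2 pivots survive; hence the rank is 2.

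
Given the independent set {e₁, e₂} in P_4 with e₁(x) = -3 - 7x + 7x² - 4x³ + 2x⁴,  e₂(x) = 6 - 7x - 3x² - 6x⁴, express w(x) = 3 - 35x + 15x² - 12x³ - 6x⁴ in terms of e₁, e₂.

w = 3e₁ + 2e₂

Identify each element with its coordinate vector in ℝ⁵ via {1, x, …, x⁴}.
Set up the augmented matrix [e₁ | e₂ | w] and row-reduce.
The system has the unique solution (a₁, a₂) = (3, 2).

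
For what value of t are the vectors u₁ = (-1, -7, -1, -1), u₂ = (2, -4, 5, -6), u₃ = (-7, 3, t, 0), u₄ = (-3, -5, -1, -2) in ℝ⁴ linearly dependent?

t = -37/11

Dependence holds iff the 4×4 matrix [u₁ u₂ u₃ u₄] is singular.
Cofactor expansion gives det = -110*t - 370.
This vanishes exactly when t = -37/11.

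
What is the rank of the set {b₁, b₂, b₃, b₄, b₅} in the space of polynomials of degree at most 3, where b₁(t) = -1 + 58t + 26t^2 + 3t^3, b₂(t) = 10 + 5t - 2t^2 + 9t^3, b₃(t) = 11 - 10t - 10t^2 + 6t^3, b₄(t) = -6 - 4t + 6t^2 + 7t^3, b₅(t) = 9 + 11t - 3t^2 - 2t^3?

Use coordinates relative to {1, t, …, t^3}.
Put the 4×5 matrix [b₁|b₂|b₃|b₄|b₅] into echelon form.
There are 4 pivot columns, so rank = 4.
(With 5 elements in a 4-dimensional space the rank is at most 4.)

4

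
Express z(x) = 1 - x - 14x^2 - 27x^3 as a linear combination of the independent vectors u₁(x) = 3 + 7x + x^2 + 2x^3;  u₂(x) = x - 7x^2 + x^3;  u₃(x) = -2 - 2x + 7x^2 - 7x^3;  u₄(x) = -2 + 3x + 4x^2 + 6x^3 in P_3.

z = u₁ + 4u₂ + 3u₃ - 2u₄

Work in coordinates with respect to the standard basis {1, x, …, x^3}.
Write z = α₁u₁ + … + α₄u₄ and equate components.
The system has the unique solution (α₁, …, α₄) = (1, 4, 3, -2).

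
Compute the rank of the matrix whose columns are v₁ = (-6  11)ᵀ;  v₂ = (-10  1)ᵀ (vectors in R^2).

2

Form the matrix with v₁, v₂ as columns and reduce.
The echelon form has 2 nonzero rows, so the rank is 2.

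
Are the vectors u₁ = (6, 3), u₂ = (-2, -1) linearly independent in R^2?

Row-reduce the matrix whose columns are u₁, u₂.
The reduction yields 1 nonzero row, so the rank is 1.
Since rank 1 < 2, the set is linearly dependent.
Indeed u₁ + 3u₂ = 0.

linearly dependent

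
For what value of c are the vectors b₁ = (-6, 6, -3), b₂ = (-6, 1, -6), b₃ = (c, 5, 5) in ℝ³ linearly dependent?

Place the vectors as rows of a 3×3 matrix; dependence ⇔ determinant zero.
The determinant works out to 60 - 33*c.
Setting this to zero gives c = 20/11.

c = 20/11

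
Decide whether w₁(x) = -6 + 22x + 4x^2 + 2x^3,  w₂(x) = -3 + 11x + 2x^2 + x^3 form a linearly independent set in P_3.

Take coordinates with respect to the standard basis {1, x, …, x^3}.
Row-reduce the matrix whose columns are w₁, w₂.
The reduction yields 1 nonzero row, so the rank is 1.
Since rank 1 < 2, the set is linearly dependent.

linearly dependent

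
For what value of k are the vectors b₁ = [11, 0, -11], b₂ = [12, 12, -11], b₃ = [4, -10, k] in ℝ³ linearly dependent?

The vectors are dependent exactly when the determinant of the matrix with rows b₁, b₂, b₃ vanishes.
Cofactor expansion gives det = 132*k + 638.
Solving 132*k + 638 = 0 yields k = -29/6.

k = -29/6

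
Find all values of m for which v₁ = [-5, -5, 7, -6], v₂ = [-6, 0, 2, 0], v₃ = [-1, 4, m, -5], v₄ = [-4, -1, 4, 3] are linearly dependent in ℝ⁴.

m = -23/3

The set is linearly dependent precisely when det[v₁; v₂; v₃; v₄] = 0.
Cofactor expansion gives det = -126*m - 966.
Solving -126*m - 966 = 0 yields m = -23/3.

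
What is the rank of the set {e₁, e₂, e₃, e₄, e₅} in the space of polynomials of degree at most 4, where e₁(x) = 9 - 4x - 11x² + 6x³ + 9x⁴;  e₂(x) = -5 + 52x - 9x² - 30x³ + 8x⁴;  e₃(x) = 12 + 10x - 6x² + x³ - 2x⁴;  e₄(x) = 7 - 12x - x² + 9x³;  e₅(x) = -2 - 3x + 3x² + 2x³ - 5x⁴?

Use coordinates relative to {1, x, …, x⁴}.
Row-reduce the 5×5 matrix with these as rows.
The echelon form has 4 nonzero rows, so the rank is 4.

rank 4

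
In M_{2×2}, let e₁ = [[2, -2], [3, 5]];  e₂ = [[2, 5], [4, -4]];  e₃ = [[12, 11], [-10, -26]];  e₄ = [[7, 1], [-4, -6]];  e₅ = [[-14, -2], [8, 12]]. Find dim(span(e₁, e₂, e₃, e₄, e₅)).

Represent each element by its coordinate vector in ℝ⁴.
Row-reduce the 5×4 matrix with these as rows.
Reduction leaves 3 leading entries, giving rank 3.
(With 5 elements in a 4-dimensional space the rank is at most 4.)

dim = 3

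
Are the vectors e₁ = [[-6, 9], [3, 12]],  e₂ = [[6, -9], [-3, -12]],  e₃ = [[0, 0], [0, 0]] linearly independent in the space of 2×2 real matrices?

Write each element as a coordinate vector in ℝ⁴ using {E₁₁, E₁₂, E₂₁, E₂₂}.
One of the vectors is the zero vector, so the set is linearly dependent.

linearly dependent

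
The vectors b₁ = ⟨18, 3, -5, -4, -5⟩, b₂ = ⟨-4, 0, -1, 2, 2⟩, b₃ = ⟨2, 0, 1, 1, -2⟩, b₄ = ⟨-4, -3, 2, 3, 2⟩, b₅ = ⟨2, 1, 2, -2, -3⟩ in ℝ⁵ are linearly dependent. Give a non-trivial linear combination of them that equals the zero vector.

Write the vectors as columns of a matrix and find a nonzero vector in its null space.
One solution (up to scaling) is (1, 3, -2, 2, 3).

b₁ + 3b₂ - 2b₃ + 2b₄ + 3b₅ = 0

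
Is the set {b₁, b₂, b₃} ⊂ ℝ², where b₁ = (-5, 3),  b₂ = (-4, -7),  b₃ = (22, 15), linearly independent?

linearly dependent

There are 3 vectors in a 2-dimensional space, so they cannot be linearly independent.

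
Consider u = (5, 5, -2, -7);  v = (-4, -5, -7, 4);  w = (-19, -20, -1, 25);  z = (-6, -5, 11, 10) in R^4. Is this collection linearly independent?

Form the 4×4 matrix with these as columns; its determinant is 0.
A zero determinant means the columns are linearly dependent.
Indeed 3u - v + w = 0.

linearly dependent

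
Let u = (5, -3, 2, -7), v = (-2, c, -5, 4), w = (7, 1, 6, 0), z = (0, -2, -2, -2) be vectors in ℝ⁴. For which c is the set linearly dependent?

c = -15/11

The set is linearly dependent precisely when det[u; v; w; z] = 0.
The determinant works out to 66*c + 90.
Solving 66*c + 90 = 0 yields c = -15/11.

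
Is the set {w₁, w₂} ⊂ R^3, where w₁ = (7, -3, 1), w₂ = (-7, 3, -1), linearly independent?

Place the vectors as rows of a 2×3 matrix and reduce to echelon form.
The reduction yields 1 nonzero row, so the rank is 1.
Since rank 1 < 2, the set is linearly dependent.

linearly dependent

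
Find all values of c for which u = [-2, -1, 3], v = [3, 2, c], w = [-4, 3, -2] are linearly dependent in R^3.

c = -53/10

The vectors are dependent exactly when the determinant of the matrix with rows u, v, w vanishes.
Expanding, det = 10*c + 53.
Setting this to zero gives c = -53/10.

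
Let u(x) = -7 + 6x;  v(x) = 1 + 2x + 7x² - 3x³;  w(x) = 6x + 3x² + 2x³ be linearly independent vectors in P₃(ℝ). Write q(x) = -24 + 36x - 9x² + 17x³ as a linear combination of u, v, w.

Identify each element with its coordinate vector in ℝ⁴ via {1, x, …, x³}.
Set up the augmented matrix [u | v | w | q] and row-reduce.
Back-substitution yields (α₁, α₂, α₃) = (3, -3, 4).

q = 3u - 3v + 4w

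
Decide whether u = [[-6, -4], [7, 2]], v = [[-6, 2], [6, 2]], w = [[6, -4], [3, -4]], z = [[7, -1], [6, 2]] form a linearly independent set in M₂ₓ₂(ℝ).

linearly independent

Write each element as a coordinate vector in ℝ⁴ using {E₁₁, E₁₂, E₂₁, E₂₂}.
The matrix [u|v|w|z] has determinant -2304.
A nonzero determinant means the columns are linearly independent.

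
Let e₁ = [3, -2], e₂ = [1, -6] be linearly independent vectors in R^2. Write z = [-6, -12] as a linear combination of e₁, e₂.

z = -3e₁ + 3e₂

Since e₁, e₂ are independent, the coefficients expressing z are uniquely determined by a linear system.
Row-reducing the augmented matrix gives the unique coefficients (a₁, a₂) = (-3, 3).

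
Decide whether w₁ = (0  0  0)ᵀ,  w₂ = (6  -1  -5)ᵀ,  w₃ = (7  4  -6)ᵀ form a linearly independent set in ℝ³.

One of the vectors is the zero vector, so the set is linearly dependent.

linearly dependent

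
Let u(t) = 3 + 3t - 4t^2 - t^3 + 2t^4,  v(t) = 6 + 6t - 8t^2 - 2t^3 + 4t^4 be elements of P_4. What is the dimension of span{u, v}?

1

Use coordinates relative to {1, t, …, t^4}.
Put the 5×2 matrix [u|v] into echelon form.
Reduction leaves 1 leading entry, giving rank 1.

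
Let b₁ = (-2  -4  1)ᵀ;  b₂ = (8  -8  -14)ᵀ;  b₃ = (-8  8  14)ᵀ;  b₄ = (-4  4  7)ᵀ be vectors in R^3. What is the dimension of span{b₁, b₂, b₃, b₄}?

dim = 2

Row-reduce the 4×3 matrix with these as rows.
The echelon form has 2 nonzero rows, so the rank is 2.
(With 4 elements in a 3-dimensional space the rank is at most 3.)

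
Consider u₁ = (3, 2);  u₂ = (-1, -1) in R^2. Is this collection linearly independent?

linearly independent

The matrix [u₁|u₂] has determinant -1.
A nonzero determinant means the columns are linearly independent.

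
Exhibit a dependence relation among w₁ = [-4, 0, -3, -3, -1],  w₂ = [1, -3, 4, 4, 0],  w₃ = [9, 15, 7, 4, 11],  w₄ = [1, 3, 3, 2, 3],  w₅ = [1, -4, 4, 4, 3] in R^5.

2w₁ + 2w₂ + w₃ - 3w₄ = 0

Write the vectors as columns of a matrix and find a nonzero vector in its null space.
The free variable yields coefficients (2, 2, 1, -3, 0) (any nonzero multiple also works).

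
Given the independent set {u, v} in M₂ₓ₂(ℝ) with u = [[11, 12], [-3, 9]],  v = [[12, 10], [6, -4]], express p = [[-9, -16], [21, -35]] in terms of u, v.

Take coordinate vectors relative to {E₁₁, E₁₂, E₂₁, E₂₂}.
Set up the augmented matrix [u | v | p] and row-reduce.
Row-reducing the augmented matrix gives the unique coefficients (a₁, a₂) = (-3, 2).

p = -3u + 2v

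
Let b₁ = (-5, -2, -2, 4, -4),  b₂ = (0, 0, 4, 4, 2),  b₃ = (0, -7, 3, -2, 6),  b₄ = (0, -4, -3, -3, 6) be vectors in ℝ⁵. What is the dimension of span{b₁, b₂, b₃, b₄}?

4

Row-reduce the 4×5 matrix with these as rows.
Exactly 4 pivots survive; hence the rank is 4.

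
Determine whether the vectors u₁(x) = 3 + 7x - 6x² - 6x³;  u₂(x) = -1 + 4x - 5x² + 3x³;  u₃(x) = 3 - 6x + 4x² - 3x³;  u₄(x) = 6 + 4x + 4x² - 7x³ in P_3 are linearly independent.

linearly independent

Write each element as a coordinate vector in ℝ⁴ using {1, x, …, x³}.
Place the vectors as rows of a 4×4 matrix and reduce to echelon form.
The reduction yields 4 nonzero rows, so the rank is 4.
Since rank = 4 (the number of vectors), the set is linearly independent.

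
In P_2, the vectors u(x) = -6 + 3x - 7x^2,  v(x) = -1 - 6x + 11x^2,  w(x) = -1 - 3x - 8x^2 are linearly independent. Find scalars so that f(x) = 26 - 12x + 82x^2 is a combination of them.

f = -4u + 2v - 4w

Identify each element with its coordinate vector in ℝ³ via {1, x, x^2}.
Set up the augmented matrix [u | v | w | f] and row-reduce.
Back-substitution yields (c₁, c₂, c₃) = (-4, 2, -4).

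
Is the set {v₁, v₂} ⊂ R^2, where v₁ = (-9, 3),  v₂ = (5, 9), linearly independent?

linearly independent

Form the 2×2 matrix with these as columns; its determinant is -96.
A nonzero determinant means the columns are linearly independent.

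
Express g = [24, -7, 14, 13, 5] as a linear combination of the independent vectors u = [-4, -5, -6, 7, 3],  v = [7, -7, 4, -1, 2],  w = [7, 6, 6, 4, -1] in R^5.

Set up the augmented matrix [u | v | w | g] and row-reduce.
Row-reducing the augmented matrix gives the unique coefficients (a₁, a₂, a₃) = (1, 2, 2).

g = u + 2v + 2w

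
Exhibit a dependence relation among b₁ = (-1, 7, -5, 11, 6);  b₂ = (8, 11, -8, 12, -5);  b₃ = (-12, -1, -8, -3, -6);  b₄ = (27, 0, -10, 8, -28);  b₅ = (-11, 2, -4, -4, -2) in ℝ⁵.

Set up α₁b₁ + … + α₅b₅ = 0 and solve the homogeneous system.
One solution (up to scaling) is (2, -2, -2, 1, 3).

2b₁ - 2b₂ - 2b₃ + b₄ + 3b₅ = 0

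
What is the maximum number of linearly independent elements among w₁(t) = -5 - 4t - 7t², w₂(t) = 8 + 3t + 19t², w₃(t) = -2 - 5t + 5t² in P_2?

2

Pass to coordinate vectors with respect to the basis {1, t, t²}.
Form the matrix with w₁, w₂, w₃ as columns and reduce.
There are 2 pivot columns, so rank = 2.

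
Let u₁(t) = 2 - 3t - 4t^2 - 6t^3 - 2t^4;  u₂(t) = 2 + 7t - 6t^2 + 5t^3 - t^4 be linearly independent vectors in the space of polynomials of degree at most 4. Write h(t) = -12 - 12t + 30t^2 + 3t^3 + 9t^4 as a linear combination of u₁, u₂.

h = -3u₁ - 3u₂

Identify each element with its coordinate vector in ℝ⁵ via {1, t, …, t^4}.
Write h = a₁u₁ + a₂u₂ and equate components.
The system has the unique solution (a₁, a₂) = (-3, -3).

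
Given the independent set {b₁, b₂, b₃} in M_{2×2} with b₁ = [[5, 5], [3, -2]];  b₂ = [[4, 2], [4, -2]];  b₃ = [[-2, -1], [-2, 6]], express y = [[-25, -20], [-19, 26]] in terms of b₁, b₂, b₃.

y = -3b₁ - b₂ + 3b₃

Identify each element with its coordinate vector in ℝ⁴ via {E₁₁, E₁₂, E₂₁, E₂₂}.
Set up the augmented matrix [b₁ | b₂ | b₃ | y] and row-reduce.
The system has the unique solution (a₁, a₂, a₃) = (-3, -1, 3).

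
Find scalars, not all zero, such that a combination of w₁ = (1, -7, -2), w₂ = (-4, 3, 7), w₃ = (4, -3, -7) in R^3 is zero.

w₂ + w₃ = 0

Solve the homogeneous system with w₁, w₂, w₃ as columns by row-reducing the coefficient matrix.
The free variable yields coefficients (0, 1, 1) (any nonzero multiple also works).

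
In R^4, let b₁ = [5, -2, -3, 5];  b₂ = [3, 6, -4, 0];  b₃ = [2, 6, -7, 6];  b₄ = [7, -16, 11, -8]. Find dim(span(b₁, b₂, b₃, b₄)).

3

Row-reduce the 4×4 matrix with these as rows.
Exactly 3 pivots survive; hence the rank is 3.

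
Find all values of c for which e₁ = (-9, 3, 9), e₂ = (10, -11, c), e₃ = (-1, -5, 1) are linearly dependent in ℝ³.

The vectors are dependent exactly when the determinant of the matrix with rows e₁, e₂, e₃ vanishes.
The determinant works out to -48*c - 480.
Solving -48*c - 480 = 0 yields c = -10.

c = -10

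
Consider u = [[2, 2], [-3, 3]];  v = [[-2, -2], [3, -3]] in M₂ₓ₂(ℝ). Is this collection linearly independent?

Write each element as a coordinate vector in ℝ⁴ using {E₁₁, E₁₂, E₂₁, E₂₂}.
Row-reduce the matrix whose columns are u, v.
The reduction yields 1 nonzero row, so the rank is 1.
Since rank 1 < 2, the set is linearly dependent.
Indeed u + v = 0.

linearly dependent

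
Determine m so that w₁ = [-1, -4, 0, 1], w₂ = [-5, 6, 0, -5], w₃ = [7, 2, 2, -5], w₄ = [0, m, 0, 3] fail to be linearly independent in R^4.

m = -39/5

The vectors are dependent exactly when the determinant of the matrix with rows w₁, w₂, w₃, w₄ vanishes.
The determinant works out to -20*m - 156.
Setting this to zero gives m = -39/5.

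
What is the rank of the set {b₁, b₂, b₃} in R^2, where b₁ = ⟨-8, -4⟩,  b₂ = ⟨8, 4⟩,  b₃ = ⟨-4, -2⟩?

rank 1

Form the matrix with b₁, b₂, b₃ as columns and reduce.
Reduction leaves 1 leading entry, giving rank 1.
(With 3 elements in a 2-dimensional space the rank is at most 2.)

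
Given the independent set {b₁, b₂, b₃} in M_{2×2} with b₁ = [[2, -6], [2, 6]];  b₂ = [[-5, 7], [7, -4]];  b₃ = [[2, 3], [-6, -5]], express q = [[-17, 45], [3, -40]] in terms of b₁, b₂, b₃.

q = -3b₁ + 3b₂ + 2b₃

Identify each element with its coordinate vector in ℝ⁴ via {E₁₁, E₁₂, E₂₁, E₂₂}.
Write q = a₁b₁ + … + a₃b₃ and equate components.
Back-substitution yields (a₁, a₂, a₃) = (-3, 3, 2).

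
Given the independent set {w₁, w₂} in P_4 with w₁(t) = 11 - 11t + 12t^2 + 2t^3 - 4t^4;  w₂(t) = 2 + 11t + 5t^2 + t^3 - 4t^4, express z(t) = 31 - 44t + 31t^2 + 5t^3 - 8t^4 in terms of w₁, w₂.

z = 3w₁ - w₂

Identify each element with its coordinate vector in ℝ⁵ via {1, t, …, t^4}.
Write z = c₁w₁ + c₂w₂ and equate components.
Back-substitution yields (c₁, c₂) = (3, -1).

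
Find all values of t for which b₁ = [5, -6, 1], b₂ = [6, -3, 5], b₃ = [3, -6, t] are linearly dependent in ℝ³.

The set is linearly dependent precisely when det[b₁; b₂; b₃] = 0.
Cofactor expansion gives det = 21*t + 33.
Setting this to zero gives t = -11/7.

t = -11/7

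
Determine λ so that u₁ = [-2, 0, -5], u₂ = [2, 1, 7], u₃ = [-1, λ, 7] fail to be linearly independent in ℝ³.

λ = 19/4

Place the vectors as rows of a 3×3 matrix; dependence ⇔ determinant zero.
Expanding, det = 4*λ - 19.
This vanishes exactly when λ = 19/4.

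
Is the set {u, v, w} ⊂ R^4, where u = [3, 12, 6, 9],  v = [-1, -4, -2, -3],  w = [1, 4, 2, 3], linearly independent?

linearly dependent

Row-reduce the matrix whose columns are u, v, w.
The reduction yields 1 nonzero row, so the rank is 1.
Since rank 1 < 3, the set is linearly dependent.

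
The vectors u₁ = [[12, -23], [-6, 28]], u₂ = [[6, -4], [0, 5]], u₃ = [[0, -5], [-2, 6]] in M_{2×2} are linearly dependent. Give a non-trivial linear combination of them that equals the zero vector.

u₁ - 2u₂ - 3u₃ = 0

Take coordinates with respect to {E₁₁, E₁₂, E₂₁, E₂₂}.
Row-reduce the matrix with u₁, u₂, u₃ as columns; the null space gives the coefficients.
A generator of the null space is (1, -2, -3).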